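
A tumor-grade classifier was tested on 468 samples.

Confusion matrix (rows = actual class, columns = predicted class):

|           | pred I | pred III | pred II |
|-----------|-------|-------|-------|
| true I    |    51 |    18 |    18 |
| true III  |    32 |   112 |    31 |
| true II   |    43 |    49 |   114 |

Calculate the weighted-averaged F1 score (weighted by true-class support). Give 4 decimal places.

Per-class F1 score (2·TP/(2·TP+FP+FN)):
  I: TP=51, FP=32+43=75, FN=18+18=36 → 102/213 = 0.47887
  III: TP=112, FP=18+49=67, FN=32+31=63 → 224/354 = 0.63277
  II: TP=114, FP=18+31=49, FN=43+49=92 → 228/369 = 0.61789
Weighted-F1 score = Σ (supportᵢ/N)·F1 scoreᵢ with N=468: (87/468)·0.47887 + (175/468)·0.63277 + (206/468)·0.61789 = 0.5976

0.5976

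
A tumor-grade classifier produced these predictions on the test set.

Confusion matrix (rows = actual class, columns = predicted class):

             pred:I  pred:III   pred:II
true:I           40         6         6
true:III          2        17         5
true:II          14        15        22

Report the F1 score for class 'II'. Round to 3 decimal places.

0.524

One-vs-rest for 'II': TP = diagonal; FP = other classes predicted 'II'; FN = 'II' predicted as other.
F1 score = 2·TP/(2·TP+FP+FN).
II: TP=22, FP=6+5=11, FN=14+15=29 → 44/84 = 0.5238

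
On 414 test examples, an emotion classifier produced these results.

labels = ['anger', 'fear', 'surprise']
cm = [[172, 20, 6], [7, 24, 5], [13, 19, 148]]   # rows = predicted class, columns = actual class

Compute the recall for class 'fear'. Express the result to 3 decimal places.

0.381

Treat 'fear' as positive and all other classes as negative.
recall = TP/(TP+FN).
fear: TP=24, FN=20+19=39 → 24/63 = 0.3810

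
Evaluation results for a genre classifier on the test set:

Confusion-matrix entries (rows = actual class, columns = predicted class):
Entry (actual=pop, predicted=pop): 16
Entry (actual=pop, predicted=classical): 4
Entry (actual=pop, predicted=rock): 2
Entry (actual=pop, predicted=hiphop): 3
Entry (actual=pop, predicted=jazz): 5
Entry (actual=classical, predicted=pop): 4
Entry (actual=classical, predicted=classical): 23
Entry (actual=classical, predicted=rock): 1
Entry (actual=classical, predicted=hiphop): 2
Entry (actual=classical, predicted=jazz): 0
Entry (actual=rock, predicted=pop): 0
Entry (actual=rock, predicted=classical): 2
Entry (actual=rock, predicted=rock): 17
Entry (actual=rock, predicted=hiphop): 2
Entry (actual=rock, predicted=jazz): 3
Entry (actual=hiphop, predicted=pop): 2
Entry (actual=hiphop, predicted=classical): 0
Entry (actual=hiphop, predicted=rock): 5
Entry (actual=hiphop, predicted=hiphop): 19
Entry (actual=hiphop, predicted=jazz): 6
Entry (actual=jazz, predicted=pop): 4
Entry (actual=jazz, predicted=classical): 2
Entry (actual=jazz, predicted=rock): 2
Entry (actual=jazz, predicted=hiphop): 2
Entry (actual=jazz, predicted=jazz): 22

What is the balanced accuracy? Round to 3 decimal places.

Balanced accuracy = mean of per-class recall.
  pop: recall = 16/30 = 0.5333
  classical: recall = 23/30 = 0.7667
  rock: recall = 17/24 = 0.7083
  hiphop: recall = 19/32 = 0.5938
  jazz: recall = 22/32 = 0.6875
Mean = (0.5333 + 0.7667 + 0.7083 + 0.5938 + 0.6875) / 5 = 0.658

0.658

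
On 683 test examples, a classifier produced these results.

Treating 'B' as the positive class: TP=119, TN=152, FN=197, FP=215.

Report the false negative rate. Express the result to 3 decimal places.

FNR = FN/(FN+TP) = 197/(197+119) = 0.623

0.623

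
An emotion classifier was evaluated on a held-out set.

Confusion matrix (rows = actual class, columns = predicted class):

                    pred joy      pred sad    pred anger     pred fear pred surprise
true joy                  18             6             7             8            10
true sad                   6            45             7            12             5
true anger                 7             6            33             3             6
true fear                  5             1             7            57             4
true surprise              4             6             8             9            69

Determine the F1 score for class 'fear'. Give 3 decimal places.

0.699

One-vs-rest for 'fear': TP = diagonal; FP = other classes predicted 'fear'; FN = 'fear' predicted as other.
F1 score = 2·TP/(2·TP+FP+FN).
fear: TP=57, FP=8+12+3+9=32, FN=5+1+7+4=17 → 114/163 = 0.6994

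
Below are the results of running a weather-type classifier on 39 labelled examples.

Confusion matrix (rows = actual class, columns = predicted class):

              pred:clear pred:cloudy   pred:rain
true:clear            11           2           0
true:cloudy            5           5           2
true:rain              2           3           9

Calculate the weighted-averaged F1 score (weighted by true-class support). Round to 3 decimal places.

Per-class F1 score (2·TP/(2·TP+FP+FN)):
  clear: TP=11, FP=5+2=7, FN=2+0=2 → 22/31 = 0.7097
  cloudy: TP=5, FP=2+3=5, FN=5+2=7 → 10/22 = 0.4545
  rain: TP=9, FP=0+2=2, FN=2+3=5 → 18/25 = 0.7200
Weighted-F1 score = Σ (supportᵢ/N)·F1 scoreᵢ with N=39: (13/39)·0.7097 + (12/39)·0.4545 + (14/39)·0.7200 = 0.635

0.635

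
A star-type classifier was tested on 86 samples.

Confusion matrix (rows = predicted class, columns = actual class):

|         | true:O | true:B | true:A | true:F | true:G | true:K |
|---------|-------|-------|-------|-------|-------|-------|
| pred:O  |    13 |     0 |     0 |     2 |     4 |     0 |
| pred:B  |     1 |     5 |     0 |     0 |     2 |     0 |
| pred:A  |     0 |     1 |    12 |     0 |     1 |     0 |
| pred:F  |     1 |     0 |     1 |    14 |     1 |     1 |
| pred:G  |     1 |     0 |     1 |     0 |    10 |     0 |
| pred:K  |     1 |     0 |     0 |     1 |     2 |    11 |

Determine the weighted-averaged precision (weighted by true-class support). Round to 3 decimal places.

0.768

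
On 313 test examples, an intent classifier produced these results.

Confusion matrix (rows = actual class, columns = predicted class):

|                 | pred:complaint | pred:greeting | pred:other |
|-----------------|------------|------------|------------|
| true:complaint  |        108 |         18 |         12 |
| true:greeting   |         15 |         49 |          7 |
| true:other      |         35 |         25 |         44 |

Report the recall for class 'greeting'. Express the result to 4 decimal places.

Take TP from the diagonal, FP from the rest of the 'greeting' prediction marginal, FN from the rest of the 'greeting' actual marginal.
recall = TP/(TP+FN).
greeting: TP=49, FN=15+7=22 → 49/71 = 0.69014

0.6901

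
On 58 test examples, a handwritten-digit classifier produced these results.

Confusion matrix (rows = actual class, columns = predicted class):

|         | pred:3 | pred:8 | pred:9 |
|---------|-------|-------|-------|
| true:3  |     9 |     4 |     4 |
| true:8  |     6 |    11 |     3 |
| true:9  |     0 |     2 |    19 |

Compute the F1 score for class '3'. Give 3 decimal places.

One-vs-rest for '3': TP = diagonal; FP = other classes predicted '3'; FN = '3' predicted as other.
F1 score = 2·TP/(2·TP+FP+FN).
3: TP=9, FP=6+0=6, FN=4+4=8 → 18/32 = 0.5625

0.563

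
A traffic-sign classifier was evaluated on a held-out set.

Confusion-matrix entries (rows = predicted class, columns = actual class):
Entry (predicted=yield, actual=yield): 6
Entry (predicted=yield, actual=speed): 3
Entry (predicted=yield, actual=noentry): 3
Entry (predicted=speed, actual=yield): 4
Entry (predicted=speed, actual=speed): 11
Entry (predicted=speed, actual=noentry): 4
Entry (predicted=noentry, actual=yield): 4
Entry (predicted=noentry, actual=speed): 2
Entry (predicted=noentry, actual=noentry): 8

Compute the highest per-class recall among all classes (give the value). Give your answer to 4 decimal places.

Per-class recall (TP/(TP+FN)):
  yield: TP=6, FN=4+4=8 → 6/14 = 0.42857
  speed: TP=11, FN=3+2=5 → 11/16 = 0.68750
  noentry: TP=8, FN=3+4=7 → 8/15 = 0.53333
Highest is class 'speed' with recall = 0.6875.

0.6875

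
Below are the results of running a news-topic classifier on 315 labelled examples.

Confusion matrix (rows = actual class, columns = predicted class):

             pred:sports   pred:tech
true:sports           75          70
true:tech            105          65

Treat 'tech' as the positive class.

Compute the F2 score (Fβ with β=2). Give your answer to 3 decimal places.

0.399

Fβ = (1+β²)·TP / ((1+β²)·TP + β²·FN + FP), with β²=4
= 5·65 / (5·65 + 4·105 + 70) = 0.399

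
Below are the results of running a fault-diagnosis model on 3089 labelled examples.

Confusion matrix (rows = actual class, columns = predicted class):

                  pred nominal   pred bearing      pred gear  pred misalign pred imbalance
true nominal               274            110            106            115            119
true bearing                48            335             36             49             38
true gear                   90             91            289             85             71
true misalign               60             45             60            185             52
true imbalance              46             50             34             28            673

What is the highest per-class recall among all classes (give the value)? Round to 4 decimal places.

0.8099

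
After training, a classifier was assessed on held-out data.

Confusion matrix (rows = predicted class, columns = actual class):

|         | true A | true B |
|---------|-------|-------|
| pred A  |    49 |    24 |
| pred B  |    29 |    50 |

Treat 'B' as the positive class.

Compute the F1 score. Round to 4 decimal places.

0.6536

Precision = TP/(TP+FP) = 50/79 = 0.6329
Recall = TP/(TP+FN) = 50/74 = 0.6757
F1 = 2·TP/(2·TP+FP+FN) = 100/153 = 0.6536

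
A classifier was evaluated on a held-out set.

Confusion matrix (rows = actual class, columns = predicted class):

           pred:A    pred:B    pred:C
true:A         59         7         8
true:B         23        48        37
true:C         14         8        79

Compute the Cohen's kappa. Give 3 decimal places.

0.488

Observed agreement pₒ = trace/N = 186/283 = 0.6572
Expected agreement pₑ = Σ (rowᵢ·colᵢ)/N² = (74·96 + 108·63 + 101·124)/283² = 0.3300
κ = (pₒ − pₑ)/(1 − pₑ) = (0.6572 − 0.3300)/(1 − 0.3300) = 0.488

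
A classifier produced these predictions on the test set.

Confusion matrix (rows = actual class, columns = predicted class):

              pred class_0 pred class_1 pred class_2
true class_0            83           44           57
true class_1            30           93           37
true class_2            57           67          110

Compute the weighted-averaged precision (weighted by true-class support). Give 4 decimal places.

Per-class precision (TP/(TP+FP)):
  class_0: TP=83, FP=30+57=87 → 83/170 = 0.48824
  class_1: TP=93, FP=44+67=111 → 93/204 = 0.45588
  class_2: TP=110, FP=57+37=94 → 110/204 = 0.53922
Weighted-precision = Σ (supportᵢ/N)·precisionᵢ with N=578: (184/578)·0.48824 + (160/578)·0.45588 + (234/578)·0.53922 = 0.4999

0.4999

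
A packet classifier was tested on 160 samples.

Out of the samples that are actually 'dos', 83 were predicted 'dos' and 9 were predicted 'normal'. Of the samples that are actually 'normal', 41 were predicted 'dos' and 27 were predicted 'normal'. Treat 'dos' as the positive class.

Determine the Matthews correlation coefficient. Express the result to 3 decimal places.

0.354

MCC = (TP·TN − FP·FN) / √((TP+FP)(TP+FN)(TN+FP)(TN+FN))
Numerator = 83·27 − 41·9 = 1872
Denominator = √(124·92·68·36) = √27926784 = 5284.5798
MCC = 1872 / 5284.5798 = 0.354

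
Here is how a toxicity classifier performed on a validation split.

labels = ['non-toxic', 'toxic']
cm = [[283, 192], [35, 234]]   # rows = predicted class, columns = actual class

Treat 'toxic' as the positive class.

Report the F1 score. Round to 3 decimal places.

0.673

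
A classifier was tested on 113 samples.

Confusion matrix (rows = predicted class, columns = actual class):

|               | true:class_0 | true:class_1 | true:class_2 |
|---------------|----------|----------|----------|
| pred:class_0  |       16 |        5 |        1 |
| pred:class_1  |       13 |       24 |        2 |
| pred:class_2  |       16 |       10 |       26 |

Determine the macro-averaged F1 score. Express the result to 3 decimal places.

0.578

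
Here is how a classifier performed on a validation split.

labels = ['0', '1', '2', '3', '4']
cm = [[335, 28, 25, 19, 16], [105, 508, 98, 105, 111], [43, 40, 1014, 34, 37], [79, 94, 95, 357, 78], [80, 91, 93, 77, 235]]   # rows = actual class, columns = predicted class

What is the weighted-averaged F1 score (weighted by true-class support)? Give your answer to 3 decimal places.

Per-class F1 score (2·TP/(2·TP+FP+FN)):
  0: TP=335, FP=105+43+79+80=307, FN=28+25+19+16=88 → 670/1065 = 0.6291
  1: TP=508, FP=28+40+94+91=253, FN=105+98+105+111=419 → 1016/1688 = 0.6019
  2: TP=1014, FP=25+98+95+93=311, FN=43+40+34+37=154 → 2028/2493 = 0.8135
  3: TP=357, FP=19+105+34+77=235, FN=79+94+95+78=346 → 714/1295 = 0.5514
  4: TP=235, FP=16+111+37+78=242, FN=80+91+93+77=341 → 470/1053 = 0.4463
Weighted-F1 score = Σ (supportᵢ/N)·F1 scoreᵢ with N=3797: (423/3797)·0.6291 + (927/3797)·0.6019 + (1168/3797)·0.8135 + (703/3797)·0.5514 + (576/3797)·0.4463 = 0.637

0.637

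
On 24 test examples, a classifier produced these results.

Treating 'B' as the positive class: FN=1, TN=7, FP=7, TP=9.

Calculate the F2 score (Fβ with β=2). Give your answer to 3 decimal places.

Fβ = (1+β²)·TP / ((1+β²)·TP + β²·FN + FP), with β²=4
= 5·9 / (5·9 + 4·1 + 7) = 0.804

0.804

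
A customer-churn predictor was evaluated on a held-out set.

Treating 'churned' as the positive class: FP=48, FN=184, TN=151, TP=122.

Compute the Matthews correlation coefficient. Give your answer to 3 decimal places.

0.163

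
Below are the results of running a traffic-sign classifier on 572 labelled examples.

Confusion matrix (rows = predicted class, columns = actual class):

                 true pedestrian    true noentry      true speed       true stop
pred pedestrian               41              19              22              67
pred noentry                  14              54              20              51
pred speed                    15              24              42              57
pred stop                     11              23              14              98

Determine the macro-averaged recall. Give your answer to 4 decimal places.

0.4359

Per-class recall (TP/(TP+FN)):
  pedestrian: TP=41, FN=14+15+11=40 → 41/81 = 0.50617
  noentry: TP=54, FN=19+24+23=66 → 54/120 = 0.45000
  speed: TP=42, FN=22+20+14=56 → 42/98 = 0.42857
  stop: TP=98, FN=67+51+57=175 → 98/273 = 0.35897
Macro-recall = mean = (0.50617 + 0.45000 + 0.42857 + 0.35897) / 4 = 0.4359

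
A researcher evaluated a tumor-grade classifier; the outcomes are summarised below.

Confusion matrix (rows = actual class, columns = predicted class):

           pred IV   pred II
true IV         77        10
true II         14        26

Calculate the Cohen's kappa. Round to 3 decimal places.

0.550

Observed agreement pₒ = trace/N = 103/127 = 0.8110
Expected agreement pₑ = Σ (rowᵢ·colᵢ)/N² = (87·91 + 40·36)/127² = 0.5801
κ = (pₒ − pₑ)/(1 − pₑ) = (0.8110 − 0.5801)/(1 − 0.5801) = 0.550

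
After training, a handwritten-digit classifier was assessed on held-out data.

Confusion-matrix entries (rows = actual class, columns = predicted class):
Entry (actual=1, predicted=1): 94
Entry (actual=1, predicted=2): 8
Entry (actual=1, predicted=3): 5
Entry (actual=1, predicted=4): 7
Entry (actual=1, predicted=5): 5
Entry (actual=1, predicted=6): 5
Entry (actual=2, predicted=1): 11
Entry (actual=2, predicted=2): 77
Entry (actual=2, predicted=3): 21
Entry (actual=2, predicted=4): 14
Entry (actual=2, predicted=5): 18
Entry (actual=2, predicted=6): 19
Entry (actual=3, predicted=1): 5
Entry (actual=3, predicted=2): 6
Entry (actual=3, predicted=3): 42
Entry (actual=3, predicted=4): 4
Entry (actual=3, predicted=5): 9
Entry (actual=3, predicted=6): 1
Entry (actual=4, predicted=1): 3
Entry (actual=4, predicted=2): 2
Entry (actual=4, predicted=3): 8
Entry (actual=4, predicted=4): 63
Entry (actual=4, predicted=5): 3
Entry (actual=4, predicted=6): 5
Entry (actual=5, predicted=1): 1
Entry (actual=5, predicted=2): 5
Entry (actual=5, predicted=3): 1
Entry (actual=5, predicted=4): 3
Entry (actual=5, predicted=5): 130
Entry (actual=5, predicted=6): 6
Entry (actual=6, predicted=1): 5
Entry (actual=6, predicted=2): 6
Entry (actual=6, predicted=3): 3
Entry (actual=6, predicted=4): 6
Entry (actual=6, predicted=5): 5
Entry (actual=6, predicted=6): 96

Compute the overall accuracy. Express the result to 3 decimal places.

0.715

Accuracy = trace / total = (94+77+42+63+130+96=502) / 702 = 502/702 = 0.715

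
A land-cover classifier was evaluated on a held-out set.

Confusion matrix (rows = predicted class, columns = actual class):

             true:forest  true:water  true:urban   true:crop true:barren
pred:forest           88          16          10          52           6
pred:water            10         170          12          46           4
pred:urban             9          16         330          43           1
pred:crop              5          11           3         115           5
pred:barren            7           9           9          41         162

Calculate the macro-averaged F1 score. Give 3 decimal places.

Per-class F1 score (2·TP/(2·TP+FP+FN)):
  forest: TP=88, FP=16+10+52+6=84, FN=10+9+5+7=31 → 176/291 = 0.6048
  water: TP=170, FP=10+12+46+4=72, FN=16+16+11+9=52 → 340/464 = 0.7328
  urban: TP=330, FP=9+16+43+1=69, FN=10+12+3+9=34 → 660/763 = 0.8650
  crop: TP=115, FP=5+11+3+5=24, FN=52+46+43+41=182 → 230/436 = 0.5275
  barren: TP=162, FP=7+9+9+41=66, FN=6+4+1+5=16 → 324/406 = 0.7980
Macro-F1 score = mean = (0.6048 + 0.7328 + 0.8650 + 0.5275 + 0.7980) / 5 = 0.706

0.706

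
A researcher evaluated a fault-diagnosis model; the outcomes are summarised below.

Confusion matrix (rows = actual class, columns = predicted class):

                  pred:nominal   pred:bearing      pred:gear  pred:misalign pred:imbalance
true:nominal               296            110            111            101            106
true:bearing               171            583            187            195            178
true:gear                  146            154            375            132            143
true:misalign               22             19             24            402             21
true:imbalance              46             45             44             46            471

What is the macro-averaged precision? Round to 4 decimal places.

Per-class precision (TP/(TP+FP)):
  nominal: TP=296, FP=171+146+22+46=385 → 296/681 = 0.43465
  bearing: TP=583, FP=110+154+19+45=328 → 583/911 = 0.63996
  gear: TP=375, FP=111+187+24+44=366 → 375/741 = 0.50607
  misalign: TP=402, FP=101+195+132+46=474 → 402/876 = 0.45890
  imbalance: TP=471, FP=106+178+143+21=448 → 471/919 = 0.51251
Macro-precision = mean = (0.43465 + 0.63996 + 0.50607 + 0.45890 + 0.51251) / 5 = 0.5104

0.5104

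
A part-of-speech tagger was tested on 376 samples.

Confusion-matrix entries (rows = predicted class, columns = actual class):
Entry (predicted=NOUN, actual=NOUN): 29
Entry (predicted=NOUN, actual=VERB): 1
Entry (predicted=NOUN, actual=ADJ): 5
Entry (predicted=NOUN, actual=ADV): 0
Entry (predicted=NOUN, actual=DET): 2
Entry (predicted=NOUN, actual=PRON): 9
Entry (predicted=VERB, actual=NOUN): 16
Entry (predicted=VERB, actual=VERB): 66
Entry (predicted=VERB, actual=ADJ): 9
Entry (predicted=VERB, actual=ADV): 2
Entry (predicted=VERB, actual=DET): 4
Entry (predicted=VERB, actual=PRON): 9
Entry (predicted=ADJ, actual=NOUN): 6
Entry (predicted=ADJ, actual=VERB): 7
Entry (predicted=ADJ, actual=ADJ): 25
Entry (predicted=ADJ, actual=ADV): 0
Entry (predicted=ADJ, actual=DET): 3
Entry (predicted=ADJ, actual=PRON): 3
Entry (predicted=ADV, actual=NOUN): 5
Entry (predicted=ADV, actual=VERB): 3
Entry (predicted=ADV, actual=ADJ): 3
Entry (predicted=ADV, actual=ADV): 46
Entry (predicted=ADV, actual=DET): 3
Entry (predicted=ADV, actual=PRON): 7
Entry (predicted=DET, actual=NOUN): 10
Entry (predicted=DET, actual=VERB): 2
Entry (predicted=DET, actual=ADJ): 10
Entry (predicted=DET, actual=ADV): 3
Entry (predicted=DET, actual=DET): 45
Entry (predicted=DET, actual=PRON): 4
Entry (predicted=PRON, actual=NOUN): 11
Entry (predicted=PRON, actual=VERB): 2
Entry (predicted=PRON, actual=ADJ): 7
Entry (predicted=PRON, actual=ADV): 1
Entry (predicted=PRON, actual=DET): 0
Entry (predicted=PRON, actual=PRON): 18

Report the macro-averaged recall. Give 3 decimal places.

0.608

Per-class recall (TP/(TP+FN)):
  NOUN: TP=29, FN=16+6+5+10+11=48 → 29/77 = 0.3766
  VERB: TP=66, FN=1+7+3+2+2=15 → 66/81 = 0.8148
  ADJ: TP=25, FN=5+9+3+10+7=34 → 25/59 = 0.4237
  ADV: TP=46, FN=0+2+0+3+1=6 → 46/52 = 0.8846
  DET: TP=45, FN=2+4+3+3+0=12 → 45/57 = 0.7895
  PRON: TP=18, FN=9+9+3+7+4=32 → 18/50 = 0.3600
Macro-recall = mean = (0.3766 + 0.8148 + 0.4237 + 0.8846 + 0.7895 + 0.3600) / 6 = 0.608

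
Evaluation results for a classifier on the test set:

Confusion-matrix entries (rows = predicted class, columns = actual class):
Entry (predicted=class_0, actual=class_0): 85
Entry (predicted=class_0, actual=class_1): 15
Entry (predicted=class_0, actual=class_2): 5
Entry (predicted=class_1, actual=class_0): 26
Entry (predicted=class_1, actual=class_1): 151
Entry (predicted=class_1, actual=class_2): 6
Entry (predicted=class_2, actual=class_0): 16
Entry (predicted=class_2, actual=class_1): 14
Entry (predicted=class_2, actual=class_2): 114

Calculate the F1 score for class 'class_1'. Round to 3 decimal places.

One-vs-rest for 'class_1': TP = diagonal; FP = other classes predicted 'class_1'; FN = 'class_1' predicted as other.
F1 score = 2·TP/(2·TP+FP+FN).
class_1: TP=151, FP=26+6=32, FN=15+14=29 → 302/363 = 0.8320

0.832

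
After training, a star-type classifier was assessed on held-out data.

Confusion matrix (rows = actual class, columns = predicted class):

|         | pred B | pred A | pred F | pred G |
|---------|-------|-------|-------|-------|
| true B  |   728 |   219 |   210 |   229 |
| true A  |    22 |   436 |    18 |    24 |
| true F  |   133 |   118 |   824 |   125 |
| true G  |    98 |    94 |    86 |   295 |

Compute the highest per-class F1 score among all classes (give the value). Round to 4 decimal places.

0.7049

Per-class F1 score (2·TP/(2·TP+FP+FN)):
  B: TP=728, FP=22+133+98=253, FN=219+210+229=658 → 1456/2367 = 0.61512
  A: TP=436, FP=219+118+94=431, FN=22+18+24=64 → 872/1367 = 0.63789
  F: TP=824, FP=210+18+86=314, FN=133+118+125=376 → 1648/2338 = 0.70488
  G: TP=295, FP=229+24+125=378, FN=98+94+86=278 → 590/1246 = 0.47352
Highest is class 'F' with F1 score = 0.7049.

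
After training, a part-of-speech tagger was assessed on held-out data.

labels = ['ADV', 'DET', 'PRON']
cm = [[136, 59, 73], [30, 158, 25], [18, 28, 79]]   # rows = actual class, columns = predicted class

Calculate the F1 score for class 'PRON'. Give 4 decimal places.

Treat 'PRON' as positive and all other classes as negative.
F1 score = 2·TP/(2·TP+FP+FN).
PRON: TP=79, FP=73+25=98, FN=18+28=46 → 158/302 = 0.52318

0.5232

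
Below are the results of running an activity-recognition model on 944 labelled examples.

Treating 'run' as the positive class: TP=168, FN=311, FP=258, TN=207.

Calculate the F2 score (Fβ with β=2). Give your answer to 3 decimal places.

0.359

Fβ = (1+β²)·TP / ((1+β²)·TP + β²·FN + FP), with β²=4
= 5·168 / (5·168 + 4·311 + 258) = 0.359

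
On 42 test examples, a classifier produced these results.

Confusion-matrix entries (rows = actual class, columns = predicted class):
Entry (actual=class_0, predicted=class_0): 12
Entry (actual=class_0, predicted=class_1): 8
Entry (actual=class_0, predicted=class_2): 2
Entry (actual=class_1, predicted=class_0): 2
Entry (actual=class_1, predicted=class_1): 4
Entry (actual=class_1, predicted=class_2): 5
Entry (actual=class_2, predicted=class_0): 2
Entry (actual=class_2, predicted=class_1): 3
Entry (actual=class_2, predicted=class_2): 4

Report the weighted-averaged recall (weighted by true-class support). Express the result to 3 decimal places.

Per-class recall (TP/(TP+FN)):
  class_0: TP=12, FN=8+2=10 → 12/22 = 0.5455
  class_1: TP=4, FN=2+5=7 → 4/11 = 0.3636
  class_2: TP=4, FN=2+3=5 → 4/9 = 0.4444
Weighted-recall = Σ (supportᵢ/N)·recallᵢ with N=42: (22/42)·0.5455 + (11/42)·0.3636 + (9/42)·0.4444 = 0.476

0.476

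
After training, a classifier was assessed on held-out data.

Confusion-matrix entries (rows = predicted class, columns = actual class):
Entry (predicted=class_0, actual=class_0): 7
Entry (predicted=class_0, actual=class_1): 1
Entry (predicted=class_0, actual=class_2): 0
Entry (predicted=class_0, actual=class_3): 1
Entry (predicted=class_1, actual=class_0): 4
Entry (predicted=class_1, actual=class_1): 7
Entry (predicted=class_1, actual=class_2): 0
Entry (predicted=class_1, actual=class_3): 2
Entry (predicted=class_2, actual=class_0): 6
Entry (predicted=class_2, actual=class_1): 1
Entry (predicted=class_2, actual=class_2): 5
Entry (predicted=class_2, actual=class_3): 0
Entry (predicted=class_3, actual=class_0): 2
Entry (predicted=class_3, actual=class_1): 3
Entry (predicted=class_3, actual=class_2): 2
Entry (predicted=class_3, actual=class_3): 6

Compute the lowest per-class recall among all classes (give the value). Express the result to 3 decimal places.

Per-class recall (TP/(TP+FN)):
  class_0: TP=7, FN=4+6+2=12 → 7/19 = 0.3684
  class_1: TP=7, FN=1+1+3=5 → 7/12 = 0.5833
  class_2: TP=5, FN=0+0+2=2 → 5/7 = 0.7143
  class_3: TP=6, FN=1+2+0=3 → 6/9 = 0.6667
Lowest is class 'class_0' with recall = 0.368.

0.368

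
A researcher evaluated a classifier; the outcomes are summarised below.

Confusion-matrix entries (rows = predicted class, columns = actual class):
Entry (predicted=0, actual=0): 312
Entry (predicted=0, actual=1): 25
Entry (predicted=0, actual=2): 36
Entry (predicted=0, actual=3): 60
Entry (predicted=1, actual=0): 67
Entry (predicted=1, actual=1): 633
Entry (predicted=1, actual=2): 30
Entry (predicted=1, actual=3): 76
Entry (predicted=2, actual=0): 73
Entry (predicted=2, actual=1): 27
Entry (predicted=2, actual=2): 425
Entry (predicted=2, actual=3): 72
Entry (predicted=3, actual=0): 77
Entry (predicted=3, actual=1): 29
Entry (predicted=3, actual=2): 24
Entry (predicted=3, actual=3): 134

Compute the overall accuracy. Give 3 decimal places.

0.716

Accuracy = trace / total = (312+633+425+134=1504) / 2100 = 1504/2100 = 0.716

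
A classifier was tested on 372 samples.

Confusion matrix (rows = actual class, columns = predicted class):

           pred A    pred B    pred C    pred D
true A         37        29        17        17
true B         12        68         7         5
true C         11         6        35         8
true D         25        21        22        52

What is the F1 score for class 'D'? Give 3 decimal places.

One-vs-rest for 'D': TP = diagonal; FP = other classes predicted 'D'; FN = 'D' predicted as other.
F1 score = 2·TP/(2·TP+FP+FN).
D: TP=52, FP=17+5+8=30, FN=25+21+22=68 → 104/202 = 0.5149

0.515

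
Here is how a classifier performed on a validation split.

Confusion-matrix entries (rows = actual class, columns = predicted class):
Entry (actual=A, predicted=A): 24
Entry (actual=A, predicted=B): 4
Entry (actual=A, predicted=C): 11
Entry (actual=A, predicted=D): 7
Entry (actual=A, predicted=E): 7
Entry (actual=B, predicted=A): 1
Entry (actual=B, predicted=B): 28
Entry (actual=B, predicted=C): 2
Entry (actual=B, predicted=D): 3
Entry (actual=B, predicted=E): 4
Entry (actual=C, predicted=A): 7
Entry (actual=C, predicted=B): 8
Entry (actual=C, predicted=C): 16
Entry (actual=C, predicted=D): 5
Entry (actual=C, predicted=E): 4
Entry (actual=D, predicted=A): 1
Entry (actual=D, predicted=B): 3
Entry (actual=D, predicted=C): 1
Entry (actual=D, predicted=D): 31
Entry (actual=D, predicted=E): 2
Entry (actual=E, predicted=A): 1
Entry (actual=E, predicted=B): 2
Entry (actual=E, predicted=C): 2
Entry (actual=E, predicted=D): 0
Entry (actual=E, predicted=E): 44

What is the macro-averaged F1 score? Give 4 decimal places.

Per-class F1 score (2·TP/(2·TP+FP+FN)):
  A: TP=24, FP=1+7+1+1=10, FN=4+11+7+7=29 → 48/87 = 0.55172
  B: TP=28, FP=4+8+3+2=17, FN=1+2+3+4=10 → 56/83 = 0.67470
  C: TP=16, FP=11+2+1+2=16, FN=7+8+5+4=24 → 32/72 = 0.44444
  D: TP=31, FP=7+3+5+0=15, FN=1+3+1+2=7 → 62/84 = 0.73810
  E: TP=44, FP=7+4+4+2=17, FN=1+2+2+0=5 → 88/110 = 0.80000
Macro-F1 score = mean = (0.55172 + 0.67470 + 0.44444 + 0.73810 + 0.80000) / 5 = 0.6418

0.6418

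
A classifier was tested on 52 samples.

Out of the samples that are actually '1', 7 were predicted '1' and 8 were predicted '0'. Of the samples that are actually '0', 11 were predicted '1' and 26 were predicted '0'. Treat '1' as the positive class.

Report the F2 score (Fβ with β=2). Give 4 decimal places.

0.4487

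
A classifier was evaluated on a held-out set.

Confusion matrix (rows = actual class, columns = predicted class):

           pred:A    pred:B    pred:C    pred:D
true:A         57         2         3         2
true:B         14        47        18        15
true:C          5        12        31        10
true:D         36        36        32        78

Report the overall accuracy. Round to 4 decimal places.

Accuracy = trace / total = (57+47+31+78=213) / 398 = 213/398 = 0.5352

0.5352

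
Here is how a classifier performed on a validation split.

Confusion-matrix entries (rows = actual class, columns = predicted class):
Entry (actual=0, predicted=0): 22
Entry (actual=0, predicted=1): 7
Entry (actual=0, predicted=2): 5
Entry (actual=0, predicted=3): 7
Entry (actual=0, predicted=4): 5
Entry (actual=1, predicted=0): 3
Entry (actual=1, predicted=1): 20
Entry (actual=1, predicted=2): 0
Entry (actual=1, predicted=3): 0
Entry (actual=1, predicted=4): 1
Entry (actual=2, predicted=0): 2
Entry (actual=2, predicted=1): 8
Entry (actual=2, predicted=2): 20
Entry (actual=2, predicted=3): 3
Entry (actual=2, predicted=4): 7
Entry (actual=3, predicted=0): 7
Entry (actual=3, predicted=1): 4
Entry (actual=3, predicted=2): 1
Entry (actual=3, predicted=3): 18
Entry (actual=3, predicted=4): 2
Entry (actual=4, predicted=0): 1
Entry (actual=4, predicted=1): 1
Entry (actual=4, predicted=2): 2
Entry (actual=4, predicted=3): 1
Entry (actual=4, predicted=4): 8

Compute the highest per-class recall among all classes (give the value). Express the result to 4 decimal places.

Per-class recall (TP/(TP+FN)):
  0: TP=22, FN=7+5+7+5=24 → 22/46 = 0.47826
  1: TP=20, FN=3+0+0+1=4 → 20/24 = 0.83333
  2: TP=20, FN=2+8+3+7=20 → 20/40 = 0.50000
  3: TP=18, FN=7+4+1+2=14 → 18/32 = 0.56250
  4: TP=8, FN=1+1+2+1=5 → 8/13 = 0.61538
Highest is class '1' with recall = 0.8333.

0.8333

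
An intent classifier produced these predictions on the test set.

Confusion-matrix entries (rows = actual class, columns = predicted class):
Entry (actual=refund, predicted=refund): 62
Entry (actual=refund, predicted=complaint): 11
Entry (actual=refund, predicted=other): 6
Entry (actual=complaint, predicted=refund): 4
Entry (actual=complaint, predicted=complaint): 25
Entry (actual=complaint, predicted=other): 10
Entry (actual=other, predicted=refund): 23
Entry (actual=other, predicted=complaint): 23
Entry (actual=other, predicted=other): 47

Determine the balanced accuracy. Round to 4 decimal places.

0.6437

Balanced accuracy = mean of per-class recall.
  refund: recall = 62/79 = 0.78481
  complaint: recall = 25/39 = 0.64103
  other: recall = 47/93 = 0.50538
Mean = (0.78481 + 0.64103 + 0.50538) / 3 = 0.6437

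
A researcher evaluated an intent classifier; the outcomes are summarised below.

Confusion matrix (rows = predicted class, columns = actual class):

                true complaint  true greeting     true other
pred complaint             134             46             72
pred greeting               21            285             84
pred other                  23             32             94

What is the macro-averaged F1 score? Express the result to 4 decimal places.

0.6171

Per-class F1 score (2·TP/(2·TP+FP+FN)):
  complaint: TP=134, FP=46+72=118, FN=21+23=44 → 268/430 = 0.62326
  greeting: TP=285, FP=21+84=105, FN=46+32=78 → 570/753 = 0.75697
  other: TP=94, FP=23+32=55, FN=72+84=156 → 188/399 = 0.47118
Macro-F1 score = mean = (0.62326 + 0.75697 + 0.47118) / 3 = 0.6171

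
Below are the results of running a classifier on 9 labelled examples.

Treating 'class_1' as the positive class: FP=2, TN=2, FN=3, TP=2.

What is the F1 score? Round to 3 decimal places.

Precision = TP/(TP+FP) = 2/4 = 0.5000
Recall = TP/(TP+FN) = 2/5 = 0.4000
F1 = 2·TP/(2·TP+FP+FN) = 4/9 = 0.444

0.444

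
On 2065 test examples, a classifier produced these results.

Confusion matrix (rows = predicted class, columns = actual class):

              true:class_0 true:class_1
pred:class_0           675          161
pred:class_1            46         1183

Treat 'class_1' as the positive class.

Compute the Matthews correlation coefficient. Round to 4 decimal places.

0.7929

MCC = (TP·TN − FP·FN) / √((TP+FP)(TP+FN)(TN+FP)(TN+FN))
Numerator = 1183·675 − 46·161 = 791119
Denominator = √(1229·1344·721·836) = √995617894656 = 997806.5417
MCC = 791119 / 997806.5417 = 0.7929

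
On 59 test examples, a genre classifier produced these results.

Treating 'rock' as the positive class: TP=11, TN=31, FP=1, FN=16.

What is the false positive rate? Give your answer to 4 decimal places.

FPR = FP/(FP+TN) = 1/(1+31) = 0.0313

0.0313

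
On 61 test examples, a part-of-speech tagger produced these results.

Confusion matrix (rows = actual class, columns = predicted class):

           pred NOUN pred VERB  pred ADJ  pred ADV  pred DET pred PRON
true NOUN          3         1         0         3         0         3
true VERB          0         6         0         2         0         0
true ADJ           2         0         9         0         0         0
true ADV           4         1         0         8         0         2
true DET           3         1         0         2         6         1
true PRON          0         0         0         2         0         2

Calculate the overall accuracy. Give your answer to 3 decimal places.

0.557

Accuracy = trace / total = (3+6+9+8+6+2=34) / 61 = 34/61 = 0.557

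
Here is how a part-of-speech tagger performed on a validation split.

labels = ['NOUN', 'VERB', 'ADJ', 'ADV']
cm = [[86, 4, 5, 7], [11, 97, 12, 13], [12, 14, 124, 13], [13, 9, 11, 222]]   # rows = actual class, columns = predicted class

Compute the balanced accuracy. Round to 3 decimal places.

0.801

Balanced accuracy = mean of per-class recall.
  NOUN: recall = 86/102 = 0.8431
  VERB: recall = 97/133 = 0.7293
  ADJ: recall = 124/163 = 0.7607
  ADV: recall = 222/255 = 0.8706
Mean = (0.8431 + 0.7293 + 0.7607 + 0.8706) / 4 = 0.801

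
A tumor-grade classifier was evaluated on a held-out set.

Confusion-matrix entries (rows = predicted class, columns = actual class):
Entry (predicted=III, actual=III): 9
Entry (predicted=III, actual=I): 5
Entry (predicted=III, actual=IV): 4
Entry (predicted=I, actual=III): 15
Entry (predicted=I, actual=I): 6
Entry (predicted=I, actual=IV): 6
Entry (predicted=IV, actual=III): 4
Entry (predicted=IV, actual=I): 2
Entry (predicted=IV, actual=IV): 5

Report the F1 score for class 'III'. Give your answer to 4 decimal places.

0.3913

Take TP from the diagonal, FP from the rest of the 'III' prediction marginal, FN from the rest of the 'III' actual marginal.
F1 score = 2·TP/(2·TP+FP+FN).
III: TP=9, FP=5+4=9, FN=15+4=19 → 18/46 = 0.39130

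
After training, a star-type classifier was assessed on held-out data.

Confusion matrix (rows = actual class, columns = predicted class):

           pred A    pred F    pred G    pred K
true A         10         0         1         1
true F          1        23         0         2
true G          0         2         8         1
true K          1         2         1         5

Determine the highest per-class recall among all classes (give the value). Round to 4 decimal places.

0.8846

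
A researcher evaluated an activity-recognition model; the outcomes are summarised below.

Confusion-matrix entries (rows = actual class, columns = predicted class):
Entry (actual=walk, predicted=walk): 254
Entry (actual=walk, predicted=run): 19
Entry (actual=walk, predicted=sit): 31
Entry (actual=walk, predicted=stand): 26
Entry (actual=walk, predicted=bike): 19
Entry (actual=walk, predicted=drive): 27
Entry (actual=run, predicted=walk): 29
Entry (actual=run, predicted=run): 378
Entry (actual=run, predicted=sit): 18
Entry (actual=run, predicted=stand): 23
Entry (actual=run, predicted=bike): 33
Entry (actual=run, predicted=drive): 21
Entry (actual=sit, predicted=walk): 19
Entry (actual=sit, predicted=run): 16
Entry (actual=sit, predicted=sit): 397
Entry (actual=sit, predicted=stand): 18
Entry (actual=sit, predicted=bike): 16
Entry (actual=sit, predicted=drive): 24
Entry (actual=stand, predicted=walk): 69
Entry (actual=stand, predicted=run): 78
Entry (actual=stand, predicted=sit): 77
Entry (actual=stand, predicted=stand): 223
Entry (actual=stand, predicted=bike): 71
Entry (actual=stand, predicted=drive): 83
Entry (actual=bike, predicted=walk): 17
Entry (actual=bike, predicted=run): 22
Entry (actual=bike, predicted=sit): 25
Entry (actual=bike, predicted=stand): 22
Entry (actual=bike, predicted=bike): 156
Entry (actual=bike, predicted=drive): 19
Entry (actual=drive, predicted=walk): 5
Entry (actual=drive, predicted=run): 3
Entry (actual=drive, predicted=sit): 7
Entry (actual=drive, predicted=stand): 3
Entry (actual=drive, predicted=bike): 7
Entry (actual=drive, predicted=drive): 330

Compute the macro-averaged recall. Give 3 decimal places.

0.690

Per-class recall (TP/(TP+FN)):
  walk: TP=254, FN=19+31+26+19+27=122 → 254/376 = 0.6755
  run: TP=378, FN=29+18+23+33+21=124 → 378/502 = 0.7530
  sit: TP=397, FN=19+16+18+16+24=93 → 397/490 = 0.8102
  stand: TP=223, FN=69+78+77+71+83=378 → 223/601 = 0.3710
  bike: TP=156, FN=17+22+25+22+19=105 → 156/261 = 0.5977
  drive: TP=330, FN=5+3+7+3+7=25 → 330/355 = 0.9296
Macro-recall = mean = (0.6755 + 0.7530 + 0.8102 + 0.3710 + 0.5977 + 0.9296) / 6 = 0.690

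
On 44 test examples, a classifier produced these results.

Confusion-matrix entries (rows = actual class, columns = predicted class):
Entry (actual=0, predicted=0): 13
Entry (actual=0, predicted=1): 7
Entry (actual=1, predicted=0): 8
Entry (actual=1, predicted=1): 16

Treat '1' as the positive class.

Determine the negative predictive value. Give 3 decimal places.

0.619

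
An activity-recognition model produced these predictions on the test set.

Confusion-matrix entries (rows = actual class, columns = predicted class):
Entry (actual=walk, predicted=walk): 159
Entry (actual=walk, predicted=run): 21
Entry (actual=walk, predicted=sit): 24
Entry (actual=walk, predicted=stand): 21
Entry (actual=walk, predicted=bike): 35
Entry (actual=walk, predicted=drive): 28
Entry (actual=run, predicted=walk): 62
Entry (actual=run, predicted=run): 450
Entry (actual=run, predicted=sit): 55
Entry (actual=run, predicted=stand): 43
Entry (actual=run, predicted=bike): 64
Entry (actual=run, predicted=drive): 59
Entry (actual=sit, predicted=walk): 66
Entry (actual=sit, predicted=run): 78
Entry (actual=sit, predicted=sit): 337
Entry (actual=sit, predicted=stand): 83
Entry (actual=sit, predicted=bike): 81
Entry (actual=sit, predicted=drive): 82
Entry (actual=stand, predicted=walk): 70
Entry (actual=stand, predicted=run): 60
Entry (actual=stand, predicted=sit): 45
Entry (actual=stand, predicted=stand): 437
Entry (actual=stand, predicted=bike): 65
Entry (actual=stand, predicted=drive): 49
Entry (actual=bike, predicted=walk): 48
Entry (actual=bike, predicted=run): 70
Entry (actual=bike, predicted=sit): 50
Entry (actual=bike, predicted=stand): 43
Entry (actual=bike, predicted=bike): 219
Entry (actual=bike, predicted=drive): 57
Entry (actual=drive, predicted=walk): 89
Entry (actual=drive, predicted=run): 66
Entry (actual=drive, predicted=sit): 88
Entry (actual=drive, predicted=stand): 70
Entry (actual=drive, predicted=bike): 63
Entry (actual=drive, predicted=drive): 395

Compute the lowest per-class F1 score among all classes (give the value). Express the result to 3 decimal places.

Per-class F1 score (2·TP/(2·TP+FP+FN)):
  walk: TP=159, FP=62+66+70+48+89=335, FN=21+24+21+35+28=129 → 318/782 = 0.4066
  run: TP=450, FP=21+78+60+70+66=295, FN=62+55+43+64+59=283 → 900/1478 = 0.6089
  sit: TP=337, FP=24+55+45+50+88=262, FN=66+78+83+81+82=390 → 674/1326 = 0.5083
  stand: TP=437, FP=21+43+83+43+70=260, FN=70+60+45+65+49=289 → 874/1423 = 0.6142
  bike: TP=219, FP=35+64+81+65+63=308, FN=48+70+50+43+57=268 → 438/1014 = 0.4320
  drive: TP=395, FP=28+59+82+49+57=275, FN=89+66+88+70+63=376 → 790/1441 = 0.5482
Lowest is class 'walk' with F1 score = 0.407.

0.407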